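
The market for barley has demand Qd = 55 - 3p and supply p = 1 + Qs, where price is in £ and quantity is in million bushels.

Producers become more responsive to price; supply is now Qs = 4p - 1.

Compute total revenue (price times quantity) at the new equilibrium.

248

Initially, 55 - 3p = p - 1, so 56 = 4p and p = 14, Q = 13.
After the shift, demand is Qd = 55 - 3p and supply is Qs = 4p - 1.
Equate the new curves: 55 - 3p = 4p - 1, giving 56 = 7p, p = 8, Q = 31.
New expenditure = 8 × 31 = 248.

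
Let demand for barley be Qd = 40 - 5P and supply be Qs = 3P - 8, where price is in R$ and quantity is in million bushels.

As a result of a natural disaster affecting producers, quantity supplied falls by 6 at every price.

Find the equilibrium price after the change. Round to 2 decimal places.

6.75

Original equilibrium: 40 - 5P = 3P - 8 gives 48 = 8P, so P = 6 and Q = 10.
The new curves are Qd = 40 - 5P (demand) and Qs = 3P - 14 (supply).
New equilibrium: 40 - 5P = 3P - 14 ⇒ 54 = 8P ⇒ P = 6.75, Q = 6.25.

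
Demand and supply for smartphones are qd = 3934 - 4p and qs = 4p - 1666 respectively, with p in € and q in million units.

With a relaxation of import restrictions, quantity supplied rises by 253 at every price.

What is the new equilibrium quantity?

Original equilibrium: 3934 - 4p = 4p - 1666 gives 5600 = 8p, so p = 700 and q = 1134.
After the shift, demand is qd = 3934 - 4p and supply is qs = 4p - 1413.
New equilibrium: 3934 - 4p = 4p - 1413 ⇒ 5347 = 8p ⇒ p = 668.375, q = 1260.5.

1260.5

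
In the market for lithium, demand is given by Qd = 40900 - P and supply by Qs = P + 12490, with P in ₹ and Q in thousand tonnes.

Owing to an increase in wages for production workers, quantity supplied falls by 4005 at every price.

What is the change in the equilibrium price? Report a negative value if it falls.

+2002.5

Solve the original market: 40900 - P = P + 12490, hence P = 14205 and Q = 26695.
The shock moves the curves to Qd = 40900 - P and Qs = P + 8485.
Setting them equal: 40900 - P = P + 8485 → 32415 = 2P, so P = 16207.5 and Q = 24692.5.
ΔP = 16207.5 − 14205 = +2002.5.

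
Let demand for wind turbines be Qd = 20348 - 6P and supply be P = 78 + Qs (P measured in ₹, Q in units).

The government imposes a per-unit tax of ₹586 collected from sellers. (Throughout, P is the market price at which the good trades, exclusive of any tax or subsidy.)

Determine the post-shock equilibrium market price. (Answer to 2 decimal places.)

3001.71

Solve the original market: 20348 - 6P = P - 78, hence P = 2918 and Q = 2840.
Since sellers keep the price net of the tax, the effective supply curve becomes Qs = P - 664.
Equate the new curves: 20348 - 6P = P - 664, giving 21012 = 7P, P = 21012/7 ≈ 3001.7143, Q = 16364/7 ≈ 2337.7143.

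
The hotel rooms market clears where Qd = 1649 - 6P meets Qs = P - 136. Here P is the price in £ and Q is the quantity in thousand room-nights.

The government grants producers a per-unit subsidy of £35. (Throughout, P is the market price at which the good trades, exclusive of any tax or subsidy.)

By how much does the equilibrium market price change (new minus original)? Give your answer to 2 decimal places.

-5.00

Initially, 1649 - 6P = P - 136, so 1785 = 7P and P = 255, Q = 119.
Since sellers receive the price plus the subsidy, the effective supply curve becomes Qs = P - 101.
Setting them equal: 1649 - 6P = P - 101 → 1750 = 7P, so P = 250 and Q = 149.
ΔP = 250 − 255 = -5.00.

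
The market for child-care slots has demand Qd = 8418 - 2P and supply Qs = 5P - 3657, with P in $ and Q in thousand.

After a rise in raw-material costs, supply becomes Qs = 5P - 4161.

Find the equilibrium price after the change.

1797

Original equilibrium: 8418 - 2P = 5P - 3657 gives 12075 = 7P, so P = 1725 and Q = 4968.
The shock moves the curves to Qd = 8418 - 2P and Qs = 5P - 4161.
Clearing the new market: 8418 - 2P = 5P - 4161, so P = 1797 and Q = 4824.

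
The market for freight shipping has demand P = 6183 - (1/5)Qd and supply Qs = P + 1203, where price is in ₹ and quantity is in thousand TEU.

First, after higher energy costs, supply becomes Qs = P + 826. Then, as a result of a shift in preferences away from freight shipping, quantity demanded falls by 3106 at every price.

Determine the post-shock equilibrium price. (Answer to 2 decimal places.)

Before the shock: 30915 - 5P = P + 1203 ⇒ 29712 = 6P ⇒ P = 4952, Q = 6155.
With the change applied: demand Qd = 27809 - 5P, supply Qs = P + 826.
Equate the new curves: 27809 - 5P = P + 826, giving 26983 = 6P, P = 26983/6 ≈ 4497.1667, Q = 31939/6 ≈ 5323.1667.

4497.17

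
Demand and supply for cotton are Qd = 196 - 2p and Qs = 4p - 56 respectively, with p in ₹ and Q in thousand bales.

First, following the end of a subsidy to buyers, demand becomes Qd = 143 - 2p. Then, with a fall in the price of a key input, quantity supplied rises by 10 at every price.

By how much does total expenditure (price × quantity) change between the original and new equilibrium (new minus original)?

-2184

Original equilibrium: 196 - 2p = 4p - 56 gives 252 = 6p, so p = 42 and Q = 112.
The new curves are Qd = 143 - 2p (demand) and Qs = 4p - 46 (supply).
New equilibrium: 143 - 2p = 4p - 46 ⇒ 189 = 6p ⇒ p = 31.5, Q = 80.
Expenditure moves from 42×112 = 4704 to 31.5×80 = 2520; change = -2184.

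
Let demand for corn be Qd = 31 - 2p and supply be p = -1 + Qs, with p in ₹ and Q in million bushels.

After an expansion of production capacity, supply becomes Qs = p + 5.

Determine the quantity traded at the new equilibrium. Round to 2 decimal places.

13.67

Before the shock: 31 - 2p = p + 1 ⇒ 30 = 3p ⇒ p = 10, Q = 11.
The new curves are Qd = 31 - 2p (demand) and Qs = p + 5 (supply).
New equilibrium: 31 - 2p = p + 5 ⇒ 26 = 3p ⇒ p = 26/3 ≈ 8.6667, Q = 41/3 ≈ 13.6667.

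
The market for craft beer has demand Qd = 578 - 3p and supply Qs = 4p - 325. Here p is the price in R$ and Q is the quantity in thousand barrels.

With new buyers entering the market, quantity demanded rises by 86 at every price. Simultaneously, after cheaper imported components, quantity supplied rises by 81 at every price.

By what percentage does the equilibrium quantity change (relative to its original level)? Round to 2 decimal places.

Initially, 578 - 3p = 4p - 325, so 903 = 7p and p = 129, Q = 191.
With the change applied: demand Qd = 664 - 3p, supply Qs = 4p - 244.
New equilibrium: 664 - 3p = 4p - 244 ⇒ 908 = 7p ⇒ p = 908/7 ≈ 129.7143, Q = 1924/7 ≈ 274.8571.
%ΔQ = (274.8571 − 191) / 191 × 100 = +43.90%.

+43.90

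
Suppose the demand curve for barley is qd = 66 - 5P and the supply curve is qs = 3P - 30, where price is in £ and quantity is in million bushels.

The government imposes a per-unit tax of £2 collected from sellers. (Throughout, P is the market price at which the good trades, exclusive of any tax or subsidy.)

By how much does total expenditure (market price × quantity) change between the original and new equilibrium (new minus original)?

Initially, 66 - 5P = 3P - 30, so 96 = 8P and P = 12, q = 6.
Since sellers keep the price net of the tax, the effective supply curve becomes qs = 3P - 36.
Setting them equal: 66 - 5P = 3P - 36 → 102 = 8P, so P = 12.75 and q = 2.25.
Expenditure moves from 12×6 = 72 to 12.75×2.25 = 28.6875; change = -43.3125.

-43.3125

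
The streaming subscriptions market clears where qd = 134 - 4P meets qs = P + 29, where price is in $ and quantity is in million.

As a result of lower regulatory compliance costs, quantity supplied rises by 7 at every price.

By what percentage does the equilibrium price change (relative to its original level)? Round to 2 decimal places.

-6.67

Solve the original market: 134 - 4P = P + 29, hence P = 21 and q = 50.
With the change applied: demand qd = 134 - 4P, supply qs = P + 36.
New equilibrium: 134 - 4P = P + 36 ⇒ 98 = 5P ⇒ P = 19.6, q = 55.6.
%ΔP = (19.6 − 21) / 21 × 100 = -6.67%.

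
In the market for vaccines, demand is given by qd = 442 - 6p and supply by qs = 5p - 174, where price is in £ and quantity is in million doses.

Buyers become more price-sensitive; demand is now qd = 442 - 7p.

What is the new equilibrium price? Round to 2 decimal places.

51.33

Solve the original market: 442 - 6p = 5p - 174, hence p = 56 and q = 106.
The shock moves the curves to qd = 442 - 7p and qs = 5p - 174.
Equate the new curves: 442 - 7p = 5p - 174, giving 616 = 12p, p = 154/3 ≈ 51.3333, q = 248/3 ≈ 82.6667.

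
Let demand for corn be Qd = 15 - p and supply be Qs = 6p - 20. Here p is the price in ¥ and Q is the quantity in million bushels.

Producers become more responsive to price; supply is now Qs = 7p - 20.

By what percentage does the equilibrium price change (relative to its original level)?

Solve the original market: 15 - p = 6p - 20, hence p = 5 and Q = 10.
The shock moves the curves to Qd = 15 - p and Qs = 7p - 20.
New equilibrium: 15 - p = 7p - 20 ⇒ 35 = 8p ⇒ p = 4.375, Q = 10.625.
%Δp = (4.375 − 5) / 5 × 100 = -12.5%.

-12.5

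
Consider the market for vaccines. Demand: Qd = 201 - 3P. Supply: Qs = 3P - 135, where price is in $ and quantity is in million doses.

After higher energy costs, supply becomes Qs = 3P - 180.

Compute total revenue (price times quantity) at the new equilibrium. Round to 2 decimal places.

Initially, 201 - 3P = 3P - 135, so 336 = 6P and P = 56, Q = 33.
With the change applied: demand Qd = 201 - 3P, supply Qs = 3P - 180.
Equate the new curves: 201 - 3P = 3P - 180, giving 381 = 6P, P = 63.5, Q = 10.5.
New expenditure = 63.5 × 10.5 = 666.75.

666.75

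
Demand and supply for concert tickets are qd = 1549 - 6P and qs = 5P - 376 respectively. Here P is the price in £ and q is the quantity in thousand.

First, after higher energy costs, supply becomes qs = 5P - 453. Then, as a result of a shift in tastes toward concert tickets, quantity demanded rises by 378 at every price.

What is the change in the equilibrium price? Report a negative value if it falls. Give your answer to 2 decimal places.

+41.36

Solve the original market: 1549 - 6P = 5P - 376, hence P = 175 and q = 499.
The shock moves the curves to qd = 1927 - 6P and qs = 5P - 453.
Setting them equal: 1927 - 6P = 5P - 453 → 2380 = 11P, so P = 2380/11 ≈ 216.3636 and q = 6917/11 ≈ 628.8182.
ΔP = 216.3636 − 175 = +41.36.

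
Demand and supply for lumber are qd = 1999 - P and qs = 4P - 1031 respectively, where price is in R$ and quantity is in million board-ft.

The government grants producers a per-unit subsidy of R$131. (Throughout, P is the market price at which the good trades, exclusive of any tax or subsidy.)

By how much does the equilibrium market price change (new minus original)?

Original equilibrium: 1999 - P = 4P - 1031 gives 3030 = 5P, so P = 606 and q = 1393.
Since sellers receive the price plus the subsidy, the effective supply curve becomes qs = 4P - 507.
Setting them equal: 1999 - P = 4P - 507 → 2506 = 5P, so P = 501.2 and q = 1497.8.
ΔP = 501.2 − 606 = -104.8.

-104.8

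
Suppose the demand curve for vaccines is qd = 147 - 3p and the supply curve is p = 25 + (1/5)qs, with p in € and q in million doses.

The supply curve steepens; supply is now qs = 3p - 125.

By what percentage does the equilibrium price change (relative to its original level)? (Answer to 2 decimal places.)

Before the shock: 147 - 3p = 5p - 125 ⇒ 272 = 8p ⇒ p = 34, q = 45.
The new curves are qd = 147 - 3p (demand) and qs = 3p - 125 (supply).
Equate the new curves: 147 - 3p = 3p - 125, giving 272 = 6p, p = 136/3 ≈ 45.3333, q = 11.
%Δp = (45.3333 − 34) / 34 × 100 = +33.33%.

+33.33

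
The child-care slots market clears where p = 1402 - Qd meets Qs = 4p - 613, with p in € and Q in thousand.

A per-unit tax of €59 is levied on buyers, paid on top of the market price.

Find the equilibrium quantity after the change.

951.8

Before the shock: 1402 - p = 4p - 613 ⇒ 2015 = 5p ⇒ p = 403, Q = 999.
Since buyers pay the price plus the tax, the effective demand curve becomes Qd = 1343 - p.
Clearing the new market: 1343 - p = 4p - 613, so p = 391.2 and Q = 951.8.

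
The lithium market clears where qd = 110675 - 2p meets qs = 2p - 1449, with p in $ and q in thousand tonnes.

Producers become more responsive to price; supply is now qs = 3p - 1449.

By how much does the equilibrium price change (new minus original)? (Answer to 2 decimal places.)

-5606.20

Before the shock: 110675 - 2p = 2p - 1449 ⇒ 112124 = 4p ⇒ p = 28031, q = 54613.
After the shift, demand is qd = 110675 - 2p and supply is qs = 3p - 1449.
New equilibrium: 110675 - 2p = 3p - 1449 ⇒ 112124 = 5p ⇒ p = 22424.8, q = 65825.4.
Δp = 22424.8 − 28031 = -5606.20.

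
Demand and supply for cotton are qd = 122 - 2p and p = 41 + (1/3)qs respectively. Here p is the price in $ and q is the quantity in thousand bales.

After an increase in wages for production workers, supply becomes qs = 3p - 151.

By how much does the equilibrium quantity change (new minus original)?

-11.2

Solve the original market: 122 - 2p = 3p - 123, hence p = 49 and q = 24.
After the shift, demand is qd = 122 - 2p and supply is qs = 3p - 151.
Equate the new curves: 122 - 2p = 3p - 151, giving 273 = 5p, p = 54.6, q = 12.8.
Δq = 12.8 − 24 = -11.2.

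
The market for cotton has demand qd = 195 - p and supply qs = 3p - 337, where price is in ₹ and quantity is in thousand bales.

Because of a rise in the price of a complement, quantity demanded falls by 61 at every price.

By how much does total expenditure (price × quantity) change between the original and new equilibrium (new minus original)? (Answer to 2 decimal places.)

Initially, 195 - p = 3p - 337, so 532 = 4p and p = 133, q = 62.
After the shift, demand is qd = 134 - p and supply is qs = 3p - 337.
New equilibrium: 134 - p = 3p - 337 ⇒ 471 = 4p ⇒ p = 117.75, q = 16.25.
Expenditure moves from 133×62 = 8246 to 117.75×16.25 = 1913.4375; change = -6332.56.

-6332.56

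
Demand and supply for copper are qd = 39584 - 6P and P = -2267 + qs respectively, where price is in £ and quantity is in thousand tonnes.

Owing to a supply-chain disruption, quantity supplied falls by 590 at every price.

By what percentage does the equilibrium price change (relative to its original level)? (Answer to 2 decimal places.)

Before the shock: 39584 - 6P = P + 2267 ⇒ 37317 = 7P ⇒ P = 5331, q = 7598.
After the shift, demand is qd = 39584 - 6P and supply is qs = P + 1677.
Setting them equal: 39584 - 6P = P + 1677 → 37907 = 7P, so P = 37907/7 ≈ 5415.2857 and q = 49646/7 ≈ 7092.2857.
%ΔP = (5415.2857 − 5331) / 5331 × 100 = +1.58%.

+1.58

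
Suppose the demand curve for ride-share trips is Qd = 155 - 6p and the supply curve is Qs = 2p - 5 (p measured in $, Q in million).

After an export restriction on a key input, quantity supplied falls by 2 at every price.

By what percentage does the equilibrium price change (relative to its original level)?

+1.25

Original equilibrium: 155 - 6p = 2p - 5 gives 160 = 8p, so p = 20 and Q = 35.
After the shift, demand is Qd = 155 - 6p and supply is Qs = 2p - 7.
Clearing the new market: 155 - 6p = 2p - 7, so p = 20.25 and Q = 33.5.
%Δp = (20.25 − 20) / 20 × 100 = +1.25%.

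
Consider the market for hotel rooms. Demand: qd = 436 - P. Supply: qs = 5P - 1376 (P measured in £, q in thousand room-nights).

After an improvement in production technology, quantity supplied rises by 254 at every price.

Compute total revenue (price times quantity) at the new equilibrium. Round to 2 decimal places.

Solve the original market: 436 - P = 5P - 1376, hence P = 302 and q = 134.
After the shift, demand is qd = 436 - P and supply is qs = 5P - 1122.
Clearing the new market: 436 - P = 5P - 1122, so P = 779/3 ≈ 259.6667 and q = 529/3 ≈ 176.3333.
New expenditure = 259.6667 × 176.3333 = 45787.89.

45787.89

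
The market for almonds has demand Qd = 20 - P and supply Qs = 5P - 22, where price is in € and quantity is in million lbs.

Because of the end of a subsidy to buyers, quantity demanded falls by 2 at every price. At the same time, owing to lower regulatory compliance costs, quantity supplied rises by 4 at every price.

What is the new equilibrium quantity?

12

Solve the original market: 20 - P = 5P - 22, hence P = 7 and Q = 13.
With the change applied: demand Qd = 18 - P, supply Qs = 5P - 18.
Equate the new curves: 18 - P = 5P - 18, giving 36 = 6P, P = 6, Q = 12.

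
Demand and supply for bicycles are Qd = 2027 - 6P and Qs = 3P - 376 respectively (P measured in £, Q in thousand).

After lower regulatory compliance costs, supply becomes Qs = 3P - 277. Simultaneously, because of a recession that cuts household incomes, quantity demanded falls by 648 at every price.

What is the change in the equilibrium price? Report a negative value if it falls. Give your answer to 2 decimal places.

Original equilibrium: 2027 - 6P = 3P - 376 gives 2403 = 9P, so P = 267 and Q = 425.
After the shift, demand is Qd = 1379 - 6P and supply is Qs = 3P - 277.
Equate the new curves: 1379 - 6P = 3P - 277, giving 1656 = 9P, P = 184, Q = 275.
ΔP = 184 − 267 = -83.00.

-83.00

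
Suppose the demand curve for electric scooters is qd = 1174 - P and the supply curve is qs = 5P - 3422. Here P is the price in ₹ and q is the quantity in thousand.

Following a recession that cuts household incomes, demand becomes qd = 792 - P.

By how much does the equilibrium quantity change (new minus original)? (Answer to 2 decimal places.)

-318.33

Before the shock: 1174 - P = 5P - 3422 ⇒ 4596 = 6P ⇒ P = 766, q = 408.
The new curves are qd = 792 - P (demand) and qs = 5P - 3422 (supply).
New equilibrium: 792 - P = 5P - 3422 ⇒ 4214 = 6P ⇒ P = 2107/3 ≈ 702.3333, q = 269/3 ≈ 89.6667.
Δq = 89.6667 − 408 = -318.33.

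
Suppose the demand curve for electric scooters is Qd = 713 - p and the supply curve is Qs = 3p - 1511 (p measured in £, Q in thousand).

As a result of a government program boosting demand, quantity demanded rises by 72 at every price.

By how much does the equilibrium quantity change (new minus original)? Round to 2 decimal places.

Solve the original market: 713 - p = 3p - 1511, hence p = 556 and Q = 157.
The new curves are Qd = 785 - p (demand) and Qs = 3p - 1511 (supply).
Equate the new curves: 785 - p = 3p - 1511, giving 2296 = 4p, p = 574, Q = 211.
ΔQ = 211 − 157 = +54.00.

+54.00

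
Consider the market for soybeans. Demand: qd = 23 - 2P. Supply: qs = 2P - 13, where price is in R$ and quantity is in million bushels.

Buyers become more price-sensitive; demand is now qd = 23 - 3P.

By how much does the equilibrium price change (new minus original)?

-1.8

Original equilibrium: 23 - 2P = 2P - 13 gives 36 = 4P, so P = 9 and q = 5.
The shock moves the curves to qd = 23 - 3P and qs = 2P - 13.
Clearing the new market: 23 - 3P = 2P - 13, so P = 7.2 and q = 1.4.
ΔP = 7.2 − 9 = -1.8.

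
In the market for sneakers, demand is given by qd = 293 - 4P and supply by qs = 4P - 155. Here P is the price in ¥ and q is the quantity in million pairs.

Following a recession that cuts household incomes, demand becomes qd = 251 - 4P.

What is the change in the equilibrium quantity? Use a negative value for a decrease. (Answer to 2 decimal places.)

-21.00

Solve the original market: 293 - 4P = 4P - 155, hence P = 56 and q = 69.
With the change applied: demand qd = 251 - 4P, supply qs = 4P - 155.
New equilibrium: 251 - 4P = 4P - 155 ⇒ 406 = 8P ⇒ P = 50.75, q = 48.
Δq = 48 − 69 = -21.00.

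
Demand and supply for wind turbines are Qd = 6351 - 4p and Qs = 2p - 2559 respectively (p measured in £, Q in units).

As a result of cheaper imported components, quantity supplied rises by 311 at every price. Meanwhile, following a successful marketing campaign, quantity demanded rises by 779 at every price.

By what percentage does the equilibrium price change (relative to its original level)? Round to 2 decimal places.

+5.25

Initially, 6351 - 4p = 2p - 2559, so 8910 = 6p and p = 1485, Q = 411.
With the change applied: demand Qd = 7130 - 4p, supply Qs = 2p - 2248.
Clearing the new market: 7130 - 4p = 2p - 2248, so p = 1563 and Q = 878.
%Δp = (1563 − 1485) / 1485 × 100 = +5.25%.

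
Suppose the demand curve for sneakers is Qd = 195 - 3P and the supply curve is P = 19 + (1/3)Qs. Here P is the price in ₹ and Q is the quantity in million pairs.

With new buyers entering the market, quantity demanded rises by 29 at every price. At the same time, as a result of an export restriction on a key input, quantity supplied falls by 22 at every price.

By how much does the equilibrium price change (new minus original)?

Original equilibrium: 195 - 3P = 3P - 57 gives 252 = 6P, so P = 42 and Q = 69.
The new curves are Qd = 224 - 3P (demand) and Qs = 3P - 79 (supply).
Setting them equal: 224 - 3P = 3P - 79 → 303 = 6P, so P = 50.5 and Q = 72.5.
ΔP = 50.5 − 42 = +8.5.

+8.5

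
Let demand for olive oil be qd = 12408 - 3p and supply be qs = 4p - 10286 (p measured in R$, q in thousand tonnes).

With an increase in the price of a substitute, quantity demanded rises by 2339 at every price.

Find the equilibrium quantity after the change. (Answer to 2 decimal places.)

4018.57

Solve the original market: 12408 - 3p = 4p - 10286, hence p = 3242 and q = 2682.
After the shift, demand is qd = 14747 - 3p and supply is qs = 4p - 10286.
Clearing the new market: 14747 - 3p = 4p - 10286, so p = 25033/7 ≈ 3576.1429 and q = 28130/7 ≈ 4018.5714.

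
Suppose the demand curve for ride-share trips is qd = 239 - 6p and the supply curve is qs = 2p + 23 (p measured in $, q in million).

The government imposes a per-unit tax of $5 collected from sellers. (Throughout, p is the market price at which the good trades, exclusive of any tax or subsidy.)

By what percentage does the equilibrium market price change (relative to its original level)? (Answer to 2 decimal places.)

+4.63

Solve the original market: 239 - 6p = 2p + 23, hence p = 27 and q = 77.
Since sellers keep the price net of the tax, the effective supply curve becomes qs = 2p + 13.
New equilibrium: 239 - 6p = 2p + 13 ⇒ 226 = 8p ⇒ p = 28.25, q = 69.5.
%Δp = (28.25 − 27) / 27 × 100 = +4.63%.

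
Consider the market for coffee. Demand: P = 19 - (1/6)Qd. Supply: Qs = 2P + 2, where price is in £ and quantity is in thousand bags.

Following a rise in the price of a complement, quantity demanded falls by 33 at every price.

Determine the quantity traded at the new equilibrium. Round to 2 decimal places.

Solve the original market: 114 - 6P = 2P + 2, hence P = 14 and Q = 30.
The shock moves the curves to Qd = 81 - 6P and Qs = 2P + 2.
New equilibrium: 81 - 6P = 2P + 2 ⇒ 79 = 8P ⇒ P = 9.875, Q = 21.75.

21.75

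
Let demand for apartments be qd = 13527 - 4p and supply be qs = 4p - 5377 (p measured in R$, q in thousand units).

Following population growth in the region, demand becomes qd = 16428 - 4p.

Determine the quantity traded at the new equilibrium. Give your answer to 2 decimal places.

Initially, 13527 - 4p = 4p - 5377, so 18904 = 8p and p = 2363, q = 4075.
After the shift, demand is qd = 16428 - 4p and supply is qs = 4p - 5377.
Equate the new curves: 16428 - 4p = 4p - 5377, giving 21805 = 8p, p = 2725.625, q = 5525.5.

5525.50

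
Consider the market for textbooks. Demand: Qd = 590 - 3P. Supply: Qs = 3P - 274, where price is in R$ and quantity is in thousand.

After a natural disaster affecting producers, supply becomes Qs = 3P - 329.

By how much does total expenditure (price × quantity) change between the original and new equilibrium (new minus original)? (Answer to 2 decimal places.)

Before the shock: 590 - 3P = 3P - 274 ⇒ 864 = 6P ⇒ P = 144, Q = 158.
With the change applied: demand Qd = 590 - 3P, supply Qs = 3P - 329.
New equilibrium: 590 - 3P = 3P - 329 ⇒ 919 = 6P ⇒ P = 919/6 ≈ 153.1667, Q = 130.5.
Expenditure moves from 144×158 = 22752 to 153.1667×130.5 = 19988.25; change = -2763.75.

-2763.75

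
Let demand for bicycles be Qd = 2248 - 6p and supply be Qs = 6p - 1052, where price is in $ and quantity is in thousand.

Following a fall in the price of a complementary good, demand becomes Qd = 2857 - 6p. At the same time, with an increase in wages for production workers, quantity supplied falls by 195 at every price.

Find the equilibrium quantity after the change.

Initially, 2248 - 6p = 6p - 1052, so 3300 = 12p and p = 275, Q = 598.
The new curves are Qd = 2857 - 6p (demand) and Qs = 6p - 1247 (supply).
Equate the new curves: 2857 - 6p = 6p - 1247, giving 4104 = 12p, p = 342, Q = 805.

805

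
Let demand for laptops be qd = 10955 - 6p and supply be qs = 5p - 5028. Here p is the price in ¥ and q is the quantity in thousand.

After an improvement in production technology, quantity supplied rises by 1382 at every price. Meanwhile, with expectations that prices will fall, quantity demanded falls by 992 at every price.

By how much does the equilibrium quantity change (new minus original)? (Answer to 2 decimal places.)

Initially, 10955 - 6p = 5p - 5028, so 15983 = 11p and p = 1453, q = 2237.
With the change applied: demand qd = 9963 - 6p, supply qs = 5p - 3646.
Equate the new curves: 9963 - 6p = 5p - 3646, giving 13609 = 11p, p = 13609/11 ≈ 1237.1818, q = 27939/11 ≈ 2539.9091.
Δq = 2539.9091 − 2237 = +302.91.

+302.91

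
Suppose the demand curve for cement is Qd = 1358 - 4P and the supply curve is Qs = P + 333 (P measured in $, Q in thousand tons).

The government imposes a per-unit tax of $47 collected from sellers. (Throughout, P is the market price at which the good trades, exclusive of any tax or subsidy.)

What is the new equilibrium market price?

Solve the original market: 1358 - 4P = P + 333, hence P = 205 and Q = 538.
Since sellers keep the price net of the tax, the effective supply curve becomes Qs = P + 286.
New equilibrium: 1358 - 4P = P + 286 ⇒ 1072 = 5P ⇒ P = 214.4, Q = 500.4.

214.4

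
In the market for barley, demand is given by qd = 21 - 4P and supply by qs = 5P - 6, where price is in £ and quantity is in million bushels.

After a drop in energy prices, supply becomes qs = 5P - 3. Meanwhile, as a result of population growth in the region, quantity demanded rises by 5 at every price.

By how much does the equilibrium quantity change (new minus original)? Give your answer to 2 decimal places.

+4.11

Solve the original market: 21 - 4P = 5P - 6, hence P = 3 and q = 9.
After the shift, demand is qd = 26 - 4P and supply is qs = 5P - 3.
Equate the new curves: 26 - 4P = 5P - 3, giving 29 = 9P, P = 29/9 ≈ 3.2222, q = 118/9 ≈ 13.1111.
Δq = 13.1111 − 9 = +4.11.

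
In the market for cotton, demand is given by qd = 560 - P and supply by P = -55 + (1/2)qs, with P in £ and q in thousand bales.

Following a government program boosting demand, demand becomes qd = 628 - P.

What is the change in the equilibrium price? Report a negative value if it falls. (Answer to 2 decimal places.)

Original equilibrium: 560 - P = 2P + 110 gives 450 = 3P, so P = 150 and q = 410.
After the shift, demand is qd = 628 - P and supply is qs = 2P + 110.
Equate the new curves: 628 - P = 2P + 110, giving 518 = 3P, P = 518/3 ≈ 172.6667, q = 1366/3 ≈ 455.3333.
ΔP = 172.6667 − 150 = +22.67.

+22.67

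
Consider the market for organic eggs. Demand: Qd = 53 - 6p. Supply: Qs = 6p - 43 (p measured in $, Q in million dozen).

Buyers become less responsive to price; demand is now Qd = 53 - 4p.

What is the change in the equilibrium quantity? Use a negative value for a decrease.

Original equilibrium: 53 - 6p = 6p - 43 gives 96 = 12p, so p = 8 and Q = 5.
With the change applied: demand Qd = 53 - 4p, supply Qs = 6p - 43.
Clearing the new market: 53 - 4p = 6p - 43, so p = 9.6 and Q = 14.6.
ΔQ = 14.6 − 5 = +9.6.

+9.6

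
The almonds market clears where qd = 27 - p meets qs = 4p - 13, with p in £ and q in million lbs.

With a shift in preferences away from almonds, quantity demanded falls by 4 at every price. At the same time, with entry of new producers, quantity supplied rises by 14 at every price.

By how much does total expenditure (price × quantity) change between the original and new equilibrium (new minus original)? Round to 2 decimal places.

Before the shock: 27 - p = 4p - 13 ⇒ 40 = 5p ⇒ p = 8, q = 19.
The new curves are qd = 23 - p (demand) and qs = 4p + 1 (supply).
Clearing the new market: 23 - p = 4p + 1, so p = 4.4 and q = 18.6.
Expenditure moves from 8×19 = 152 to 4.4×18.6 = 81.84; change = -70.16.

-70.16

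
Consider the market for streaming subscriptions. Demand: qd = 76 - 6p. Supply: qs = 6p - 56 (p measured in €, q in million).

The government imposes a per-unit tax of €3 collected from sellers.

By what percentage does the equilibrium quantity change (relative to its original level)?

-90

Original equilibrium: 76 - 6p = 6p - 56 gives 132 = 12p, so p = 11 and q = 10.
Since sellers keep the price net of the tax, the effective supply curve becomes qs = 6p - 74.
Setting them equal: 76 - 6p = 6p - 74 → 150 = 12p, so p = 12.5 and q = 1.
%Δq = (1 − 10) / 10 × 100 = -90%.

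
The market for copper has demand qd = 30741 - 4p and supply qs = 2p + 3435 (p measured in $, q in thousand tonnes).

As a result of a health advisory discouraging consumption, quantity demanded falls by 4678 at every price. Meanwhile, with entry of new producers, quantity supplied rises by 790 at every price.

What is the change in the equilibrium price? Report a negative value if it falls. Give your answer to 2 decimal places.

-911.33

Initially, 30741 - 4p = 2p + 3435, so 27306 = 6p and p = 4551, q = 12537.
The new curves are qd = 26063 - 4p (demand) and qs = 2p + 4225 (supply).
Setting them equal: 26063 - 4p = 2p + 4225 → 21838 = 6p, so p = 10919/3 ≈ 3639.6667 and q = 34513/3 ≈ 11504.3333.
Δp = 3639.6667 − 4551 = -911.33.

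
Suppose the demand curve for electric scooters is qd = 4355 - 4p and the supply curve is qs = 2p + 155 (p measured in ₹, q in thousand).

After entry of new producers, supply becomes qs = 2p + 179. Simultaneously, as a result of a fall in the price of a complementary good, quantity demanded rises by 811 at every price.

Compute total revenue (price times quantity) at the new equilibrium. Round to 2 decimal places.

1530454.89

Solve the original market: 4355 - 4p = 2p + 155, hence p = 700 and q = 1555.
With the change applied: demand qd = 5166 - 4p, supply qs = 2p + 179.
Clearing the new market: 5166 - 4p = 2p + 179, so p = 4987/6 ≈ 831.1667 and q = 5524/3 ≈ 1841.3333.
New expenditure = 831.1667 × 1841.3333 = 1530454.89.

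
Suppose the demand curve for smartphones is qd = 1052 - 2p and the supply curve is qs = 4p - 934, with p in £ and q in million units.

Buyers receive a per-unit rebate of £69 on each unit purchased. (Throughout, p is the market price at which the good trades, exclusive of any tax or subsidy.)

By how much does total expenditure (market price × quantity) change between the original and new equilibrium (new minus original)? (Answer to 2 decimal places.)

+41538.00

Solve the original market: 1052 - 2p = 4p - 934, hence p = 331 and q = 390.
Since buyers' out-of-pocket price is the market price minus the rebate, the effective demand curve becomes qd = 1190 - 2p.
Setting them equal: 1190 - 2p = 4p - 934 → 2124 = 6p, so p = 354 and q = 482.
Expenditure moves from 331×390 = 129090 to 354×482 = 170628; change = +41538.00.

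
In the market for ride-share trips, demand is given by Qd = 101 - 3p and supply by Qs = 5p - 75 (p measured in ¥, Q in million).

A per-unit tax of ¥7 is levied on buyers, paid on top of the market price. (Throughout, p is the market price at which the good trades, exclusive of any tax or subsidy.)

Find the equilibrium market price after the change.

19.375

Original equilibrium: 101 - 3p = 5p - 75 gives 176 = 8p, so p = 22 and Q = 35.
Since buyers pay the price plus the tax, the effective demand curve becomes Qd = 80 - 3p.
New equilibrium: 80 - 3p = 5p - 75 ⇒ 155 = 8p ⇒ p = 19.375, Q = 21.875.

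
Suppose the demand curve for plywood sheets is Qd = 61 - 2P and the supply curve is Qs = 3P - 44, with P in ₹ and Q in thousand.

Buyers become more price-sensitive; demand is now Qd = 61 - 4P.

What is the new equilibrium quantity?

Solve the original market: 61 - 2P = 3P - 44, hence P = 21 and Q = 19.
After the shift, demand is Qd = 61 - 4P and supply is Qs = 3P - 44.
New equilibrium: 61 - 4P = 3P - 44 ⇒ 105 = 7P ⇒ P = 15, Q = 1.

1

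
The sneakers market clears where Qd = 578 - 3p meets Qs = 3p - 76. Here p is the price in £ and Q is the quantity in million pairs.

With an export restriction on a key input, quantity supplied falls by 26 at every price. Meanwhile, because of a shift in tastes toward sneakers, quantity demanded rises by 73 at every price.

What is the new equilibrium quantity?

Before the shock: 578 - 3p = 3p - 76 ⇒ 654 = 6p ⇒ p = 109, Q = 251.
After the shift, demand is Qd = 651 - 3p and supply is Qs = 3p - 102.
New equilibrium: 651 - 3p = 3p - 102 ⇒ 753 = 6p ⇒ p = 125.5, Q = 274.5.

274.5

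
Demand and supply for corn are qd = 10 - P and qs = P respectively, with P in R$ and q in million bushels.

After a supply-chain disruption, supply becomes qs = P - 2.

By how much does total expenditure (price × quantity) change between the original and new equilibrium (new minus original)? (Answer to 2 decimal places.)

-1.00

Original equilibrium: 10 - P = P gives 10 = 2P, so P = 5 and q = 5.
The new curves are qd = 10 - P (demand) and qs = P - 2 (supply).
Clearing the new market: 10 - P = P - 2, so P = 6 and q = 4.
Expenditure moves from 5×5 = 25 to 6×4 = 24; change = -1.00.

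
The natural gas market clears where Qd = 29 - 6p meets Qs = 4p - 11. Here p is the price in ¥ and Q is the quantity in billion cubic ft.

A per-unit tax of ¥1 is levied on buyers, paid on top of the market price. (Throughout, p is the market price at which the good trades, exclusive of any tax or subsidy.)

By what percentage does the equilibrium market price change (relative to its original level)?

-15

Before the shock: 29 - 6p = 4p - 11 ⇒ 40 = 10p ⇒ p = 4, Q = 5.
Since buyers pay the price plus the tax, the effective demand curve becomes Qd = 23 - 6p.
New equilibrium: 23 - 6p = 4p - 11 ⇒ 34 = 10p ⇒ p = 3.4, Q = 2.6.
%Δp = (3.4 − 4) / 4 × 100 = -15%.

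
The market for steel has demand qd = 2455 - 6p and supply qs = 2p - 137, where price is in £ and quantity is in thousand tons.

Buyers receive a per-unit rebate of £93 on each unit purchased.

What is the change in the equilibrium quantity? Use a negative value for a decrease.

+139.5

Before the shock: 2455 - 6p = 2p - 137 ⇒ 2592 = 8p ⇒ p = 324, q = 511.
Since buyers' out-of-pocket price is the market price minus the rebate, the effective demand curve becomes qd = 3013 - 6p.
Equate the new curves: 3013 - 6p = 2p - 137, giving 3150 = 8p, p = 393.75, q = 650.5.
Δq = 650.5 − 511 = +139.5.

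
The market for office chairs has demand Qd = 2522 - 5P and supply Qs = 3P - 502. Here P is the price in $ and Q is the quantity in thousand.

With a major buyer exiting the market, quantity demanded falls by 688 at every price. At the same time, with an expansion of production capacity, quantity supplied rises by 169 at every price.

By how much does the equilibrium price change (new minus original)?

Solve the original market: 2522 - 5P = 3P - 502, hence P = 378 and Q = 632.
With the change applied: demand Qd = 1834 - 5P, supply Qs = 3P - 333.
New equilibrium: 1834 - 5P = 3P - 333 ⇒ 2167 = 8P ⇒ P = 270.875, Q = 479.625.
ΔP = 270.875 − 378 = -107.125.

-107.125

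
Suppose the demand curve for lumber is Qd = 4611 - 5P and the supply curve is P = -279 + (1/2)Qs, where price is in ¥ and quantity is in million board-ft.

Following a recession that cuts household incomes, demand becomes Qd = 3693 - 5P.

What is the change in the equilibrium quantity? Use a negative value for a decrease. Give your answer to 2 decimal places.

Original equilibrium: 4611 - 5P = 2P + 558 gives 4053 = 7P, so P = 579 and Q = 1716.
The new curves are Qd = 3693 - 5P (demand) and Qs = 2P + 558 (supply).
Equate the new curves: 3693 - 5P = 2P + 558, giving 3135 = 7P, P = 3135/7 ≈ 447.8571, Q = 10176/7 ≈ 1453.7143.
ΔQ = 1453.7143 − 1716 = -262.29.

-262.29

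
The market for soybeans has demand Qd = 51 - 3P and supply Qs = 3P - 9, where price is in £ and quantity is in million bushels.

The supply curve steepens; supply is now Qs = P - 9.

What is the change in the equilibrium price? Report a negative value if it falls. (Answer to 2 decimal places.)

Original equilibrium: 51 - 3P = 3P - 9 gives 60 = 6P, so P = 10 and Q = 21.
After the shift, demand is Qd = 51 - 3P and supply is Qs = P - 9.
New equilibrium: 51 - 3P = P - 9 ⇒ 60 = 4P ⇒ P = 15, Q = 6.
ΔP = 15 − 10 = +5.00.

+5.00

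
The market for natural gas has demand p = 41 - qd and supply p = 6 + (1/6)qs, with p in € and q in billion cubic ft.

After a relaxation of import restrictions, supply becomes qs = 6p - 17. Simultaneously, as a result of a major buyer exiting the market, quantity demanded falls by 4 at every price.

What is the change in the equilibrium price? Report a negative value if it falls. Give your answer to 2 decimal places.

-3.29

Initially, 41 - p = 6p - 36, so 77 = 7p and p = 11, q = 30.
The new curves are qd = 37 - p (demand) and qs = 6p - 17 (supply).
New equilibrium: 37 - p = 6p - 17 ⇒ 54 = 7p ⇒ p = 54/7 ≈ 7.7143, q = 205/7 ≈ 29.2857.
Δp = 7.7143 − 11 = -3.29.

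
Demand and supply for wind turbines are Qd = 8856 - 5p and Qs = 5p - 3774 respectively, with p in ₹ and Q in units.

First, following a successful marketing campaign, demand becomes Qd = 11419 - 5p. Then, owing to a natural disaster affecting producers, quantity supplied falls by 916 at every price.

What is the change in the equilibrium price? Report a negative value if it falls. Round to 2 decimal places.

+347.90

Before the shock: 8856 - 5p = 5p - 3774 ⇒ 12630 = 10p ⇒ p = 1263, Q = 2541.
With the change applied: demand Qd = 11419 - 5p, supply Qs = 5p - 4690.
New equilibrium: 11419 - 5p = 5p - 4690 ⇒ 16109 = 10p ⇒ p = 1610.9, Q = 3364.5.
Δp = 1610.9 − 1263 = +347.90.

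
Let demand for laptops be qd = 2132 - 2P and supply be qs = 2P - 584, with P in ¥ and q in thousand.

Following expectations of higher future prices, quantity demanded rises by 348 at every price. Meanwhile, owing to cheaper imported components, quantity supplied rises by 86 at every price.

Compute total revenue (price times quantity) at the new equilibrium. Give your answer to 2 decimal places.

737799.50

Original equilibrium: 2132 - 2P = 2P - 584 gives 2716 = 4P, so P = 679 and q = 774.
After the shift, demand is qd = 2480 - 2P and supply is qs = 2P - 498.
Equate the new curves: 2480 - 2P = 2P - 498, giving 2978 = 4P, P = 744.5, q = 991.
New expenditure = 744.5 × 991 = 737799.50.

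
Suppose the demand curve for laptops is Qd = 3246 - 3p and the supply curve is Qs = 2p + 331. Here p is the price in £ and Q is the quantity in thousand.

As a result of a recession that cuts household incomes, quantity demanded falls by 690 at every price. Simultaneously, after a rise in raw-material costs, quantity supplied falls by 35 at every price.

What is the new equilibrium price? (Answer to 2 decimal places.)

452.00

Before the shock: 3246 - 3p = 2p + 331 ⇒ 2915 = 5p ⇒ p = 583, Q = 1497.
With the change applied: demand Qd = 2556 - 3p, supply Qs = 2p + 296.
Equate the new curves: 2556 - 3p = 2p + 296, giving 2260 = 5p, p = 452, Q = 1200.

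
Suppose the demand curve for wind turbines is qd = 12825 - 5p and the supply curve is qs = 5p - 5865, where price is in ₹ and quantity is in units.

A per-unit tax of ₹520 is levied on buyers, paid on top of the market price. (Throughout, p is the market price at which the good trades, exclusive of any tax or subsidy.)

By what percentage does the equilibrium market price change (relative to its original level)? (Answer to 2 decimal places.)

Before the shock: 12825 - 5p = 5p - 5865 ⇒ 18690 = 10p ⇒ p = 1869, q = 3480.
Since buyers pay the price plus the tax, the effective demand curve becomes qd = 10225 - 5p.
New equilibrium: 10225 - 5p = 5p - 5865 ⇒ 16090 = 10p ⇒ p = 1609, q = 2180.
%Δp = (1609 − 1869) / 1869 × 100 = -13.91%.

-13.91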